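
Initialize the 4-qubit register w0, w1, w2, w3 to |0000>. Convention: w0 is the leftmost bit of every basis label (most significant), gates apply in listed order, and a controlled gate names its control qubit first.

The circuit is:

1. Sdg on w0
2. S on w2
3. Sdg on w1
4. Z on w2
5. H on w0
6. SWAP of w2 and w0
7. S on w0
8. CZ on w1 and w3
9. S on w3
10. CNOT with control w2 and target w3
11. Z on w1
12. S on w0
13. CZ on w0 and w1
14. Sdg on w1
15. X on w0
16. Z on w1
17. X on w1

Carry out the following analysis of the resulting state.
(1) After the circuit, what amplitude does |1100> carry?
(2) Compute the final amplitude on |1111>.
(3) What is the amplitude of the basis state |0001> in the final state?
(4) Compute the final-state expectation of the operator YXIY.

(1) |1100> carries amplitude sqrt(2)/2 in the final state.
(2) |1111> carries amplitude sqrt(2)/2 in the final state.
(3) The final state's coefficient on |0001> equals 0.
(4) The expectation value of YXIY is 0.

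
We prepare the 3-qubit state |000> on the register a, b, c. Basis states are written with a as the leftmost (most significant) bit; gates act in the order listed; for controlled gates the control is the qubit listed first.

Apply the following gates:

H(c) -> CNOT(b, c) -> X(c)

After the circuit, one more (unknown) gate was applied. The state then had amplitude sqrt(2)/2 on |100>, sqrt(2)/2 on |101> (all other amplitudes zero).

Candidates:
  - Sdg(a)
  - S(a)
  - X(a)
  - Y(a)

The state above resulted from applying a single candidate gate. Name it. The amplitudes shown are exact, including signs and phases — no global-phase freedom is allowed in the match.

The unique candidate consistent with the amplitudes is X(a).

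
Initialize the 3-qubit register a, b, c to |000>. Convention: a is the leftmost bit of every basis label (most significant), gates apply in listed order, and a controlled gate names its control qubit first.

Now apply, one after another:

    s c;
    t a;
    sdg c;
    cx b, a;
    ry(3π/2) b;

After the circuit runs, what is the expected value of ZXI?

In the final state, ZXI has expectation -1.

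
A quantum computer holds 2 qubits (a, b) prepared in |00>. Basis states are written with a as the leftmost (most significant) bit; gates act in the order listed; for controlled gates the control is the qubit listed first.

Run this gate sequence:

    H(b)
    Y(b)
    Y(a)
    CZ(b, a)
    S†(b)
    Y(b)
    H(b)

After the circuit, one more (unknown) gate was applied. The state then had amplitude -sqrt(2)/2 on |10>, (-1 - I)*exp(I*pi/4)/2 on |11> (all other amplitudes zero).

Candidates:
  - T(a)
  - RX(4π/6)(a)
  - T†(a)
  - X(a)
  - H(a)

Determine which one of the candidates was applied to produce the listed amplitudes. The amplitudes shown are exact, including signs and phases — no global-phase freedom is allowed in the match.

The applied gate was T(a).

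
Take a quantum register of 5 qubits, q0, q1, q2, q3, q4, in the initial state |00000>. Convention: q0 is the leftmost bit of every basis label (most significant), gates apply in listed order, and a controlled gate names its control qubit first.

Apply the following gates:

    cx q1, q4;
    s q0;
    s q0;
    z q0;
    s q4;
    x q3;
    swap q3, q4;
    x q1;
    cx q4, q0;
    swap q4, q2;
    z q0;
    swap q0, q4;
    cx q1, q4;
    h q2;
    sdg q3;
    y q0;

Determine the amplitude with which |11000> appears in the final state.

The amplitude on |11000> is -sqrt(2)*I/2.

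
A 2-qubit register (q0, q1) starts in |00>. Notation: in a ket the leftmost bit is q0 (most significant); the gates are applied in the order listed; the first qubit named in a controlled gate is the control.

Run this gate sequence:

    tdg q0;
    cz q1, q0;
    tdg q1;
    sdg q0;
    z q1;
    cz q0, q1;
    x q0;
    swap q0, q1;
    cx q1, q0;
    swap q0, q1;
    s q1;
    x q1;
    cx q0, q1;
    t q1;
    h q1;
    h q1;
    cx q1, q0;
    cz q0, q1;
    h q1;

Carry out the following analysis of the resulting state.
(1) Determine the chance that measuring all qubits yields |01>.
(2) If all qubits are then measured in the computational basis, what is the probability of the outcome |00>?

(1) The probability of measuring |01> is 1/2.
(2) The probability of measuring |00> is 1/2.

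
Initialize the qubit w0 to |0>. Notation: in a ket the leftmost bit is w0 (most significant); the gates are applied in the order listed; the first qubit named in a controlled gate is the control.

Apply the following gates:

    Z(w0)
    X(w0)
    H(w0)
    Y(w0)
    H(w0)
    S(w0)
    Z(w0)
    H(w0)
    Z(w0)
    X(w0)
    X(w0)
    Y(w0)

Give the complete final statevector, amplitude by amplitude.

The resulting statevector has amplitude -sqrt(2)/2 on |0>, -sqrt(2)/2 on |1>.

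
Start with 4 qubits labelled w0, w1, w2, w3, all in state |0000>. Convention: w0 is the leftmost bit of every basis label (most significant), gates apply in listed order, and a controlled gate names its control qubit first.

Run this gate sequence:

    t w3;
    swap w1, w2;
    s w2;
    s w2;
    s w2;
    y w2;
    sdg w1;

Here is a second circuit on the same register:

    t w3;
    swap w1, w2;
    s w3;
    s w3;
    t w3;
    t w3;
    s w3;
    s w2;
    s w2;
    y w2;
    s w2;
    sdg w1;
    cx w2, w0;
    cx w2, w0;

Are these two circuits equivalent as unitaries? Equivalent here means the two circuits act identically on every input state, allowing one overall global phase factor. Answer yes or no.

No, they are not equivalent — no single phase factor reconciles the two unitaries.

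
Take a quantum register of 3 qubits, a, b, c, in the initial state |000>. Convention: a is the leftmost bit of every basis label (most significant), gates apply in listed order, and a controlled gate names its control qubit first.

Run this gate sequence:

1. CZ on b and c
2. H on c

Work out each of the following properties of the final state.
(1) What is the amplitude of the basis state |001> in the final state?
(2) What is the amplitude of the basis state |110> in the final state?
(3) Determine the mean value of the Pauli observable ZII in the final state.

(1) |001> carries amplitude sqrt(2)/2 in the final state.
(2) The final state's coefficient on |110> equals 0.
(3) In the final state, ZII has expectation 1.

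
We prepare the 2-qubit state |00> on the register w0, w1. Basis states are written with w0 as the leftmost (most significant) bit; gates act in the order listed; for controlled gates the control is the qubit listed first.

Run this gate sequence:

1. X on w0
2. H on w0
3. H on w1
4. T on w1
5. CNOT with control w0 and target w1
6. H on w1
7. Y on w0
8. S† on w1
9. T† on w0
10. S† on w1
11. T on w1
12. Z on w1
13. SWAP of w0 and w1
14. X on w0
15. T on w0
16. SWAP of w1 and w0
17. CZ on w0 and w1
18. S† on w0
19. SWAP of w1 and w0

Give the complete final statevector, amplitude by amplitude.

After the circuit, the state carries amplitude sqrt(2)*(-1 - exp(3*I*pi/4))/4 on |00>, sqrt(2)*(1 - exp(I*pi/4))/4 on |01>, sqrt(2)*(-1 + exp(3*I*pi/4))/4 on |10>, sqrt(2)*(-1 - exp(I*pi/4))/4 on |11>.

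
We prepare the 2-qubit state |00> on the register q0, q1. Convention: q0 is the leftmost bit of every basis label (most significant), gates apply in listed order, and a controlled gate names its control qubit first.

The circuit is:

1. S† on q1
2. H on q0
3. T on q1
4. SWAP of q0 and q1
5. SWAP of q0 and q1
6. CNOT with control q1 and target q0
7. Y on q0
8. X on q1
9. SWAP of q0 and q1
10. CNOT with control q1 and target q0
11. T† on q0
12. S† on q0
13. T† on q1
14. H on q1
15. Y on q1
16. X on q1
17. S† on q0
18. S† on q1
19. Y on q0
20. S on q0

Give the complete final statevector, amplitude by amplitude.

The final amplitudes are exp(I*pi/4)/2 on |00>, exp(3*I*pi/4)/2 on |01>, -exp(3*I*pi/4)/2 on |10>, -exp(I*pi/4)/2 on |11>.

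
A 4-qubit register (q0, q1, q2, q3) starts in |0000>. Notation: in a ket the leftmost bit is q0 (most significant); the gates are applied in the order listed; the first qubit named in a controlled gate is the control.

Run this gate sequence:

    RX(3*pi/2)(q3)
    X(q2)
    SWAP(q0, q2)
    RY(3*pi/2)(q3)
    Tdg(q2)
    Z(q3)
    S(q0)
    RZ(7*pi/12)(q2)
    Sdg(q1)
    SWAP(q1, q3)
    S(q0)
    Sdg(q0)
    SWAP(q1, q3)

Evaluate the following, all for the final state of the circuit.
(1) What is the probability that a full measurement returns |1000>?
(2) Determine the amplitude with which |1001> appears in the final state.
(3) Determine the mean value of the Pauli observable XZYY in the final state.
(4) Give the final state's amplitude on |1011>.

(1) A full measurement returns |1000> with probability 1/2. Key observation: gates 10-13 undo each other exactly, leaving only the rest of the circuit to track.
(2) The final state's coefficient on |1001> equals (1 - I)*exp(5*I*pi/24)/2.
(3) In the final state, XZYY has expectation 0.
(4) |1011> carries amplitude 0 in the final state.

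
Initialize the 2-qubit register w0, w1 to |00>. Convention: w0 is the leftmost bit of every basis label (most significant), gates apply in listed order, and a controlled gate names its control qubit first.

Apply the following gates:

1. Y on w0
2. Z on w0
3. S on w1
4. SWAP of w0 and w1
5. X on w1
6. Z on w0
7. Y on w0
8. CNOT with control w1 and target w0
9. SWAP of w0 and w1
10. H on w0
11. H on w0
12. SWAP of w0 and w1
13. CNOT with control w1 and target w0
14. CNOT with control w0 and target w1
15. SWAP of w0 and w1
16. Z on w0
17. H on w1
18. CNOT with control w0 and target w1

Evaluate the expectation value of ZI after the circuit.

The observable ZI averages to -1. Key observation: the block from step 8 through step 13 cancels to the identity and can be dropped.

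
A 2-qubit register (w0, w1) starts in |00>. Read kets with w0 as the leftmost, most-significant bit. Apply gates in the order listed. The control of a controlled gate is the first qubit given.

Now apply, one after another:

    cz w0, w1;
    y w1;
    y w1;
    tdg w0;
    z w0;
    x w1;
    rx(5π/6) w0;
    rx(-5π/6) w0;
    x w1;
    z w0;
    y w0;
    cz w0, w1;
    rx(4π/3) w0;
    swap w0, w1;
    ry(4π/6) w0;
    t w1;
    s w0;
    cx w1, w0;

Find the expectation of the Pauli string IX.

The observable IX averages to 0. Key observation: steps 5-10 multiply out to the identity, so the circuit reduces to the remaining gates.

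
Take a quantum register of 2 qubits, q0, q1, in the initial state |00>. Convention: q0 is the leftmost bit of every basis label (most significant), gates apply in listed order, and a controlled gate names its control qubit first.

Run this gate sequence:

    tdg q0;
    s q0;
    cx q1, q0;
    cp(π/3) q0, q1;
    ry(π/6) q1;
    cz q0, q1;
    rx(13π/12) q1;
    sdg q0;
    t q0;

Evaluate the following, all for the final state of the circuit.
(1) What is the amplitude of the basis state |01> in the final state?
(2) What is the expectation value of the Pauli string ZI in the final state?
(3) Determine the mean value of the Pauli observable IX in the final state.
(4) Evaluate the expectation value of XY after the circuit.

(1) The amplitude on |01> is -sqrt(6*sqrt(2) + 12)/16 - sqrt(12 - 6*sqrt(2))/16 + sqrt(2*sqrt(2) + 4)/16 + 3*sqrt(4 - 2*sqrt(2))/16 - 3*I*sqrt(2*sqrt(2) + 4)/16 - I*sqrt(6*sqrt(2) + 12)/16 - I*sqrt(12 - 6*sqrt(2))/16 - I*sqrt(4 - 2*sqrt(2))/16.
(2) In the final state, ZI has expectation 1.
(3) In the final state, IX has expectation 1/2.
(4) The expectation value of XY is 0.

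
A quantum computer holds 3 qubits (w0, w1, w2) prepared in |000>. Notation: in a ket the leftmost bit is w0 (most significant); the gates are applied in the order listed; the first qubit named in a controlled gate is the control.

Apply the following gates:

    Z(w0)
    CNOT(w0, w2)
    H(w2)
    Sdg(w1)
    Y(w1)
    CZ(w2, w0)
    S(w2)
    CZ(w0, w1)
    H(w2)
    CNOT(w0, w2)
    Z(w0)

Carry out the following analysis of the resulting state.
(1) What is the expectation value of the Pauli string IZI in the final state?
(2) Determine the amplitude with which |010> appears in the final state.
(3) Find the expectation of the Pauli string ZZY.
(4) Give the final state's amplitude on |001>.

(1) The observable IZI averages to -1.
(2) The amplitude on |010> is -1/2 + I/2.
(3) The expectation value of ZZY is 1.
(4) The amplitude on |001> is 0.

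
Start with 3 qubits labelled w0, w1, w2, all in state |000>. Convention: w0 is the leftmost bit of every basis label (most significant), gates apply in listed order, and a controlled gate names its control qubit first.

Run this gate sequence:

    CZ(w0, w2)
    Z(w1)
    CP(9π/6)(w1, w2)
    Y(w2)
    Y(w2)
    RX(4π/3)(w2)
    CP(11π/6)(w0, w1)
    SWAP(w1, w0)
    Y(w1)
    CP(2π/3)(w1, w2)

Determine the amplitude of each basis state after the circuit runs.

The resulting statevector has amplitude -I/2 on |010>, sqrt(3)*exp(2*I*pi/3)/2 on |011>, and 0 on every other basis state.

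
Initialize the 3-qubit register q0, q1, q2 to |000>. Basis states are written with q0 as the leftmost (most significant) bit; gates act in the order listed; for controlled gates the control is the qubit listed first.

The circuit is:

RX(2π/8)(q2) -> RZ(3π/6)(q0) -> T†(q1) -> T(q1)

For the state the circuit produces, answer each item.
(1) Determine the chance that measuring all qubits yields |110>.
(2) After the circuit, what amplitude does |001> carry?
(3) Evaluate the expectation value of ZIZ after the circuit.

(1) The probability of measuring |110> is 0.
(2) The amplitude on |001> is -sqrt(2 - sqrt(2))*exp(I*pi/4)/2.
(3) The expectation value of ZIZ is sqrt(2)/2.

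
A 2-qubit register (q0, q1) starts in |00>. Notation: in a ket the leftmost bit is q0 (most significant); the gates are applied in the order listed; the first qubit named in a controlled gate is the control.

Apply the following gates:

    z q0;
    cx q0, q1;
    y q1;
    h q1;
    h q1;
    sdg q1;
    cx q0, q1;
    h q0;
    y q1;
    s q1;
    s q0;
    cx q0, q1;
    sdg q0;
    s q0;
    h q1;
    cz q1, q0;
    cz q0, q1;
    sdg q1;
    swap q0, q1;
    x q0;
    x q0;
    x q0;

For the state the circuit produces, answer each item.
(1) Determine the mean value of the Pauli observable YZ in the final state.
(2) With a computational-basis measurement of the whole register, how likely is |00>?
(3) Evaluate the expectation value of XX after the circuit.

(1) The expectation value of YZ is 1.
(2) Outcome |00> occurs with probability 1/4.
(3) In the final state, XX has expectation -1.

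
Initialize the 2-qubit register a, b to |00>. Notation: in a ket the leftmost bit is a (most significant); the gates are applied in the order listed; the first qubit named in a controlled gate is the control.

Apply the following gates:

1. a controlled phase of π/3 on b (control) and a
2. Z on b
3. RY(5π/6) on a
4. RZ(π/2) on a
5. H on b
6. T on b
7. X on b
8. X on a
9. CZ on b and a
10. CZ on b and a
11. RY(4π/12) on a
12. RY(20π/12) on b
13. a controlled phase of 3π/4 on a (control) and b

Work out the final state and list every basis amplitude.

The resulting statevector has amplitude 3/16 - sqrt(3)*(1 + 3*I)/16 - 3*I/16 - 3*exp(I*pi/4)/16 - sqrt(3)*exp(I*pi/4)/16 - sqrt(3)*exp(3*I*pi/4)/16 + exp(3*I*pi/4)/16 on |00>, 1/16 - 3*sqrt(3)*exp(I*pi/4)/16 - 3*exp(I*pi/4)/16 - 3*exp(3*I*pi/4)/16 + sqrt(3)*exp(3*I*pi/4)/16 + sqrt(3)*(-1 + I)/16 + 3*I/16 on |01>, 3/16 - 3*I/16 - sqrt(3)*(3 + I)/16 - sqrt(3)*exp(I*pi/4)/16 - sqrt(3)*exp(3*I*pi/4)/16 - exp(I*pi/4)/16 + 3*exp(3*I*pi/4)/16 on |10>, 3/16 + sqrt(3)*(1 - 3*I)/16 - sqrt(3)*exp(I*pi/4)/16 - sqrt(3)*exp(3*I*pi/4)/16 - exp(I*pi/4)/16 + 3*exp(3*I*pi/4)/16 + 3*I/16 on |11>. Key observation: the block from step 9 through step 10 cancels to the identity and can be dropped.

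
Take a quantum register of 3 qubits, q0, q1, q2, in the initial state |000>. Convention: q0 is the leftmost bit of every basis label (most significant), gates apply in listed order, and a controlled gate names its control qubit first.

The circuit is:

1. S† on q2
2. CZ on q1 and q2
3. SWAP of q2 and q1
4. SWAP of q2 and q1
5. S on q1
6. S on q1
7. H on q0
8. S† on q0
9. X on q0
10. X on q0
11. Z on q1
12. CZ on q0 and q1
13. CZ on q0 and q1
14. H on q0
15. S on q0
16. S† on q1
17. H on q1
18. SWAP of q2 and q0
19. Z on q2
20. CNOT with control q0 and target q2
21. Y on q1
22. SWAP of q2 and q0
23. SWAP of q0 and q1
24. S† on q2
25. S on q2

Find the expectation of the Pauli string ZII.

The expectation value of ZII is 0. Key observation: the block from step 12 through step 13 cancels to the identity and can be dropped.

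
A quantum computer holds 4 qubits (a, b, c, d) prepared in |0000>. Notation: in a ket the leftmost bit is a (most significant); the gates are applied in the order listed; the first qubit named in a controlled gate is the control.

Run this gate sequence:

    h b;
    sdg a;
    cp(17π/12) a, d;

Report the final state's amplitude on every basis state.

The resulting statevector has amplitude sqrt(2)/2 on |0000>, sqrt(2)/2 on |0100>, and 0 on every other basis state.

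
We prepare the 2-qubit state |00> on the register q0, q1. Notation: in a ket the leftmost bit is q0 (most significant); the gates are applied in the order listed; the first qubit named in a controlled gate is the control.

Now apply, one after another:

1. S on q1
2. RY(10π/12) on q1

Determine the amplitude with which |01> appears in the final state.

|01> carries amplitude sqrt(2)/4 + sqrt(6)/4 in the final state.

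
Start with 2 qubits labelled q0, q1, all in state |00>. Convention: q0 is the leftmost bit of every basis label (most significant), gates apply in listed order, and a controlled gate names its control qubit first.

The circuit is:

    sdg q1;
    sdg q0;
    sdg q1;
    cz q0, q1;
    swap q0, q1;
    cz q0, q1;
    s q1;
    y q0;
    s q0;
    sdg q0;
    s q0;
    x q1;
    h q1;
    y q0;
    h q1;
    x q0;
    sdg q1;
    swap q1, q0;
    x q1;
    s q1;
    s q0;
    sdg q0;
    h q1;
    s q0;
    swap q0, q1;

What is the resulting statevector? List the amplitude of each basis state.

The resulting statevector has amplitude 0 on |00>, sqrt(2)*I/2 on |01>, 0 on |10>, sqrt(2)*I/2 on |11>. Key observation: the block from step 9 through step 10 cancels to the identity and can be dropped.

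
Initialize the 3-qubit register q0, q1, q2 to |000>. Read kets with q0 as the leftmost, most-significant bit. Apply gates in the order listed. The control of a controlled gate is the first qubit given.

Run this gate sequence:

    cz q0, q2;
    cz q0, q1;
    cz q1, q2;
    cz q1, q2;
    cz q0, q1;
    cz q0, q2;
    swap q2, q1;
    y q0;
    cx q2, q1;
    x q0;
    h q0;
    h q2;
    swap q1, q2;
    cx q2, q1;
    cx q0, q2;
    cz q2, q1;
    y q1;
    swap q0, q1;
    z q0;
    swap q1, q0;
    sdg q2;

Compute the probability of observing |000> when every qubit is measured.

The probability of measuring |000> is 1/4.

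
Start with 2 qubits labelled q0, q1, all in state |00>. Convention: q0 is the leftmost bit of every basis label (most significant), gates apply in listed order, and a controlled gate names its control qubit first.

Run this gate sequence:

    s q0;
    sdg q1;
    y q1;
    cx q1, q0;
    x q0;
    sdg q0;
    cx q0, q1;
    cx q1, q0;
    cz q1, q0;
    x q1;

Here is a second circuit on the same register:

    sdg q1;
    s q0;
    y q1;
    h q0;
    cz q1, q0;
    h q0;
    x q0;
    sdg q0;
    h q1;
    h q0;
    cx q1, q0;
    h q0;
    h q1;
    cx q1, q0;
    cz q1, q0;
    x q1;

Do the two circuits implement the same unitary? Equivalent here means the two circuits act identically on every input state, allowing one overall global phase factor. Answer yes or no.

Yes — the two circuits implement the same unitary up to a global phase.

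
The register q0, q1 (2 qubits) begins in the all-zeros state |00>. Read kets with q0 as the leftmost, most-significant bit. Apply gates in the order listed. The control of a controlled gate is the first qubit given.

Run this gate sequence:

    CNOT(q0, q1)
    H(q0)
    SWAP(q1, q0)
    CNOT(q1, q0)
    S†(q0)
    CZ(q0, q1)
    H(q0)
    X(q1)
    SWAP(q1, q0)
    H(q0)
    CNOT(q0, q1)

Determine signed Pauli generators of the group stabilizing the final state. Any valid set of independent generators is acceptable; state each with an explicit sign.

One valid set of independent stabilizer generators is -XI, -IY (any independent generating set of the same group is equally correct).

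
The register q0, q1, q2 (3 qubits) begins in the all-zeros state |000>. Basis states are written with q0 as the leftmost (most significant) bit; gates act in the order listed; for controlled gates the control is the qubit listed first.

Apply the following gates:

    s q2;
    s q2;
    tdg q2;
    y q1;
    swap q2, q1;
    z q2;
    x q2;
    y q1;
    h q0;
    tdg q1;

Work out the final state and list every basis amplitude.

The resulting statevector has amplitude -sqrt(2)*exp(3*I*pi/4)/2 on |010>, -sqrt(2)*exp(3*I*pi/4)/2 on |110>, and 0 on every other basis state.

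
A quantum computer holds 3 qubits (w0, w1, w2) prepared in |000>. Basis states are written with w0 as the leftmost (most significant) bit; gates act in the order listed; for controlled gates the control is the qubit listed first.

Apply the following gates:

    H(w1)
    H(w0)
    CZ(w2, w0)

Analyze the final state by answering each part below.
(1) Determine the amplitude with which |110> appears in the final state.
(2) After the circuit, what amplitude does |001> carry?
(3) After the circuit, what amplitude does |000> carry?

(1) The amplitude on |110> is 1/2.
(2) The amplitude on |001> is 0.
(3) The final state's coefficient on |000> equals 1/2.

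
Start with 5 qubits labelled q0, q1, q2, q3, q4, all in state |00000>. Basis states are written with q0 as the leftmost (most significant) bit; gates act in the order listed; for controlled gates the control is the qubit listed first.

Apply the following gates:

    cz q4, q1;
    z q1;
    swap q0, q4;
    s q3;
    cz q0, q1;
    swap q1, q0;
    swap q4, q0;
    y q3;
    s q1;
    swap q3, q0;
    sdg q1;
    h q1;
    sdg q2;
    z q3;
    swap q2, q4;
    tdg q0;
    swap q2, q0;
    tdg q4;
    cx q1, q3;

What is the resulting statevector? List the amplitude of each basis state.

The resulting statevector has amplitude sqrt(2)*exp(I*pi/4)/2 on |00100>, sqrt(2)*exp(I*pi/4)/2 on |01110>, and 0 on every other basis state.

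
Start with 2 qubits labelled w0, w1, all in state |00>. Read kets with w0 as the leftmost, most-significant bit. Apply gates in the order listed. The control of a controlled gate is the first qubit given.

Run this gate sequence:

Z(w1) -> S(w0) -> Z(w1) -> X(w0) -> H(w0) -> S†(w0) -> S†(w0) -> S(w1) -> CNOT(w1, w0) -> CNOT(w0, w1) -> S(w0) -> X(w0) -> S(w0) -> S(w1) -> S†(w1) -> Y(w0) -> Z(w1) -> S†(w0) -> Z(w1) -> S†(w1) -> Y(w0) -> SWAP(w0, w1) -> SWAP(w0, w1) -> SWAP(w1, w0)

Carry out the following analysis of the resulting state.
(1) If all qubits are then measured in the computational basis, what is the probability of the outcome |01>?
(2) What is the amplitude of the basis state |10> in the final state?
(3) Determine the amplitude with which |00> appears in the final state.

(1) Outcome |01> occurs with probability 1/2.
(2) The final state's coefficient on |10> equals -sqrt(2)*I/2.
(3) The amplitude on |00> is 0.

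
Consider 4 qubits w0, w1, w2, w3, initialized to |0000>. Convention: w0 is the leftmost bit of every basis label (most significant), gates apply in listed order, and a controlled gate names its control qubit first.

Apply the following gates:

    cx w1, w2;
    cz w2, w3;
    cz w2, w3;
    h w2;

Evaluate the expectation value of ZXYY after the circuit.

The expectation value of ZXYY is 0. Key observation: the block from step 2 through step 3 cancels to the identity and can be dropped.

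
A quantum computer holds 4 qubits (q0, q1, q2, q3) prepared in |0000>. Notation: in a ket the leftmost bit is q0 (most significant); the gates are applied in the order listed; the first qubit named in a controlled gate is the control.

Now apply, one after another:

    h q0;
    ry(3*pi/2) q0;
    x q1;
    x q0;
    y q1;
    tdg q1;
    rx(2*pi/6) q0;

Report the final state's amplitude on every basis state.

The final amplitudes are 1/2 on |0000>, sqrt(3)*I/2 on |1000>, and 0 on every other basis state.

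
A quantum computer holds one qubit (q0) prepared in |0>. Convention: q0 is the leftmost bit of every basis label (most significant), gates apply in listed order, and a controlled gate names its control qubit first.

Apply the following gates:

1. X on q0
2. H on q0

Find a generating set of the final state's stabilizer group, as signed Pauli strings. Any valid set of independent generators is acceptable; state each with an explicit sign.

One valid set of independent stabilizer generators is -X (any independent generating set of the same group is equally correct).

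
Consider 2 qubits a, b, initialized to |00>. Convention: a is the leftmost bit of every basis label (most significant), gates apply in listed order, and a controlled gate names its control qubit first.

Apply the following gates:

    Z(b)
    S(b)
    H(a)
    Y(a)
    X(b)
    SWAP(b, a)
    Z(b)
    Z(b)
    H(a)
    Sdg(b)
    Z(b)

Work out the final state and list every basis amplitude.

The final amplitudes are -I/2 on |00>, -1/2 on |01>, I/2 on |10>, 1/2 on |11>.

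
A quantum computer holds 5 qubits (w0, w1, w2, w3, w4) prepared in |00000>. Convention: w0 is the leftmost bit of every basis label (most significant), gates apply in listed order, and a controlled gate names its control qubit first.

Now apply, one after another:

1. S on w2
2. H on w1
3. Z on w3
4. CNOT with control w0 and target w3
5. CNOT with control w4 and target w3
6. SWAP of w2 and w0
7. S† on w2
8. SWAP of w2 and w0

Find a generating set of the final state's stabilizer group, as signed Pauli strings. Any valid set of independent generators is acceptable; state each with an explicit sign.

The stabilizer group can be generated by +IXIII, +ZIIII, +IIZII, +IIIZI, +IIIIZ, among other valid generating sets.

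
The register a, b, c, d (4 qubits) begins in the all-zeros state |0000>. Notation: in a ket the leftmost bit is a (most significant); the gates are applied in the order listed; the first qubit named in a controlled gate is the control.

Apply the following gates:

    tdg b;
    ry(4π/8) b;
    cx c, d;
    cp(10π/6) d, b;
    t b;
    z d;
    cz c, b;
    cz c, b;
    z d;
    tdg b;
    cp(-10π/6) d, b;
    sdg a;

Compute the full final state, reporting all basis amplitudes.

The final amplitudes are sqrt(2)/2 on |0000>, sqrt(2)/2 on |0100>, and 0 on every other basis state. Key observation: the block from step 4 through step 11 cancels to the identity and can be dropped.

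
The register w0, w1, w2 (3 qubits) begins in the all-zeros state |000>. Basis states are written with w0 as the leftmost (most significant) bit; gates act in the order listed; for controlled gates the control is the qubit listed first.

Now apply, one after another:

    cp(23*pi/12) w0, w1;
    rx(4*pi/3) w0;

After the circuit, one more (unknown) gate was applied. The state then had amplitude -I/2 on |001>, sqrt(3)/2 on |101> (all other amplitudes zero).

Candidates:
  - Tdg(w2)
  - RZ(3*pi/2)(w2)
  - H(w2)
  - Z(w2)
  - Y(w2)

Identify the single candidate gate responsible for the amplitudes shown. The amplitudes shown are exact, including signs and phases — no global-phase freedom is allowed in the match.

It was Y(w2) that produced the state shown.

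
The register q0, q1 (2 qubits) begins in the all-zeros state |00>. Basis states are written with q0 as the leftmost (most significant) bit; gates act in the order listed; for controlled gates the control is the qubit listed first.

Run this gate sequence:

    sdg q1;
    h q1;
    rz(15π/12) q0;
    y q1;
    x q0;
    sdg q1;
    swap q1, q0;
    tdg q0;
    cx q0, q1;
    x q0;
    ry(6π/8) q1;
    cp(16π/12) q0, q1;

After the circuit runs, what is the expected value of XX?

In the final state, XX has expectation -3*sqrt(2)/8 - sqrt(6)/8 - 1/8 + sqrt(3)/8.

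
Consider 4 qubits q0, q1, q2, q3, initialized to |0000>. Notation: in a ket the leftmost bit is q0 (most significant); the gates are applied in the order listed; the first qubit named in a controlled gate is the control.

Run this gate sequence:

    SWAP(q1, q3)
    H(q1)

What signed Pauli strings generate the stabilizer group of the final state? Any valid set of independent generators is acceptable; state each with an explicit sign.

The stabilizer group can be generated by +IXII, +ZIII, +IIZI, +IIIZ, among other valid generating sets.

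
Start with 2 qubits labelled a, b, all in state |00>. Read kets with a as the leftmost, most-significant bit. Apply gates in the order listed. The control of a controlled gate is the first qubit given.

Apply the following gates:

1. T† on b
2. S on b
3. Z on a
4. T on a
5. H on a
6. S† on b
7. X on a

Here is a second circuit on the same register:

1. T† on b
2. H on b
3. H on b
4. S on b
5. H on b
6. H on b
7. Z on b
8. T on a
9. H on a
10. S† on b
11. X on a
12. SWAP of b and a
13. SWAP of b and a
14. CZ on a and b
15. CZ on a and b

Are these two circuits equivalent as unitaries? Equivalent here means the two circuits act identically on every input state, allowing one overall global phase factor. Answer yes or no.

No, they are not equivalent — no single phase factor reconciles the two unitaries.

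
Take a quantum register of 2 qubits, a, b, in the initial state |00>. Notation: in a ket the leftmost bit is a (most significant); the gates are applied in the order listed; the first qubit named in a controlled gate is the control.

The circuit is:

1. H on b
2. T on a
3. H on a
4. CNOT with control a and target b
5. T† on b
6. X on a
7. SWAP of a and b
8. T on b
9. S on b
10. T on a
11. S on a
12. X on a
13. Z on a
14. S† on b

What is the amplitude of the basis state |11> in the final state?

The final state's coefficient on |11> equals -exp(I*pi/4)/2.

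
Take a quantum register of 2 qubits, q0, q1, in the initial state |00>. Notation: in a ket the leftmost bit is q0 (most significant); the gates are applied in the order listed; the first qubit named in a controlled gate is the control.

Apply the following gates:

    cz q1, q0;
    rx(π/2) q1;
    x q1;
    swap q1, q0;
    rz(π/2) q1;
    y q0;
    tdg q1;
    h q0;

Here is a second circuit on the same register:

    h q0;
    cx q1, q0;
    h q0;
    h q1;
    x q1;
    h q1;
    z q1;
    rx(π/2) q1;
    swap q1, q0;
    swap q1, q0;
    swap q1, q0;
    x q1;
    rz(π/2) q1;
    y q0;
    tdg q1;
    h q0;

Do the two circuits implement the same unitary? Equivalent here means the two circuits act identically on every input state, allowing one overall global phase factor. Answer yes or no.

No — the two circuits implement different unitaries, even allowing a global phase.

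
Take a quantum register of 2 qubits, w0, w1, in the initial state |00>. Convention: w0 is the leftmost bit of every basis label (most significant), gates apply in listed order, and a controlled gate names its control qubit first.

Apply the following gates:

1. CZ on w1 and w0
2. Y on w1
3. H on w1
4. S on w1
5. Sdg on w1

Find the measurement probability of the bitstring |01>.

A full measurement returns |01> with probability 1/2.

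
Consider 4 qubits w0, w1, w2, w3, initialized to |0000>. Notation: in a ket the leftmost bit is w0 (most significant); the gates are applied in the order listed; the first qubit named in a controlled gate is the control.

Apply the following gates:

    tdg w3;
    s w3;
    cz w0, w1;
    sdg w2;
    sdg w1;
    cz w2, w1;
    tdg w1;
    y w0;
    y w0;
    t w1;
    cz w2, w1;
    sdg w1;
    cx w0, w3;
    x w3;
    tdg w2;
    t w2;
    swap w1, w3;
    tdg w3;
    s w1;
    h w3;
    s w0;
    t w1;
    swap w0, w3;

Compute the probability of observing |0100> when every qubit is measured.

Outcome |0100> occurs with probability 1/2.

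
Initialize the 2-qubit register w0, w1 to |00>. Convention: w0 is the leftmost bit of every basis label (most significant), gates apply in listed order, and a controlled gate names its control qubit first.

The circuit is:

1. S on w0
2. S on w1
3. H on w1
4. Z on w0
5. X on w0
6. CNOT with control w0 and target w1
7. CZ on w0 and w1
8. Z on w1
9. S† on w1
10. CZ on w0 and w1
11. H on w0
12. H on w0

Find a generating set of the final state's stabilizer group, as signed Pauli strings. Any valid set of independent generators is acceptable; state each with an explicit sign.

One valid set of independent stabilizer generators is +IY, -ZI (any independent generating set of the same group is equally correct). Key observation: gates 11-12 undo each other exactly, leaving only the rest of the circuit to track.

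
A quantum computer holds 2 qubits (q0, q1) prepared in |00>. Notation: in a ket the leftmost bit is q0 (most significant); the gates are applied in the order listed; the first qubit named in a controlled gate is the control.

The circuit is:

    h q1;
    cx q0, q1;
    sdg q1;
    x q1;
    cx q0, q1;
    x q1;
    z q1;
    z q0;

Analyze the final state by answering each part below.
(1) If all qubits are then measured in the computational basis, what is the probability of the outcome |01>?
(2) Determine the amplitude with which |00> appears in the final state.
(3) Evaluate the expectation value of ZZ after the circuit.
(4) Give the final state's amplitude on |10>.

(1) Outcome |01> occurs with probability 1/2.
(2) The final state's coefficient on |00> equals sqrt(2)/2.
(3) The observable ZZ averages to 0.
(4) The final state's coefficient on |10> equals 0.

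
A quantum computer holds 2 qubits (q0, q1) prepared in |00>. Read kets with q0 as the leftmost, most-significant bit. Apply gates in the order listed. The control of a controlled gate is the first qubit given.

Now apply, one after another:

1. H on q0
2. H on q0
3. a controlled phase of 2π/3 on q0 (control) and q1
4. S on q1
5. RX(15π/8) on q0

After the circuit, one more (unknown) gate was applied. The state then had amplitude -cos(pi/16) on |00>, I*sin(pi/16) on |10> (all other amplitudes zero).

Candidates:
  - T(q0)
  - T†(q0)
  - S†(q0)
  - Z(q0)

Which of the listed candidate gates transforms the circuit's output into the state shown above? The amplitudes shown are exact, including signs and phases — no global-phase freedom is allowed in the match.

The applied gate was Z(q0). Key observation: gates 1-2 undo each other exactly, leaving only the rest of the circuit to track.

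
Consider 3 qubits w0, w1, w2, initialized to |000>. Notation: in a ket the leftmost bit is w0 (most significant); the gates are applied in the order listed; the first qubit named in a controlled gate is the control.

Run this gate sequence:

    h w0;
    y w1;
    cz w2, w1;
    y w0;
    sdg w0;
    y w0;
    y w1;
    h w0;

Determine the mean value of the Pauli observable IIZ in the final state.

In the final state, IIZ has expectation 1.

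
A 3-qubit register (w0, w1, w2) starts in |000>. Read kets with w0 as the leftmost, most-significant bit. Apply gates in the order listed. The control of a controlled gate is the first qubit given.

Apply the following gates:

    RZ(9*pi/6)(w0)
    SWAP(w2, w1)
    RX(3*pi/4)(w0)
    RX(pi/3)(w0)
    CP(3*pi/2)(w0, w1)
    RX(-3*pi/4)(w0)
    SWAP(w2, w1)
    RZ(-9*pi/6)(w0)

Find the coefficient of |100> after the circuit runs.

|100> carries amplitude 1/2 in the final state.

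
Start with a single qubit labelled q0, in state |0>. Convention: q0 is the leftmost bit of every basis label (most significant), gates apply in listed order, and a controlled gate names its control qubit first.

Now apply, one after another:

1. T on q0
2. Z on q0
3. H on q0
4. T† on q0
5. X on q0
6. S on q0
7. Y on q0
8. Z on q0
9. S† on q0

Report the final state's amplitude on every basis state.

The final amplitudes are sqrt(2)/2 on |0>, sqrt(2)*exp(3*I*pi/4)/2 on |1>.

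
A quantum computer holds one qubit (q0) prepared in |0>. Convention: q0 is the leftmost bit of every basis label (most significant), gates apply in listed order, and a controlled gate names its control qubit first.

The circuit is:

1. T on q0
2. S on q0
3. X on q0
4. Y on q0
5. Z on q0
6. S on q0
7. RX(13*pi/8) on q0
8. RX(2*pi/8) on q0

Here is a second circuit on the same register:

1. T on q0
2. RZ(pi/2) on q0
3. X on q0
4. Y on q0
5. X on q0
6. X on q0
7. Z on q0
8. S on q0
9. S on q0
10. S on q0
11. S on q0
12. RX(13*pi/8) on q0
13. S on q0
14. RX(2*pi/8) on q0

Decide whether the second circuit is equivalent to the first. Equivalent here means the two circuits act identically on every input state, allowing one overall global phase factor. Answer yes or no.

No: there is an input state on which the two circuits produce genuinely different outputs (not merely differing by a phase).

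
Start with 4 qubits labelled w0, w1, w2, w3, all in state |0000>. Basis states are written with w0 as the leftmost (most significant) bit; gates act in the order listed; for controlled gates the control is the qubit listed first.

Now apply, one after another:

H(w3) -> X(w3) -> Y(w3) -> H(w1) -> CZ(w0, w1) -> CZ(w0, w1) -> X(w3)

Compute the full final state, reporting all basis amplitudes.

The final amplitudes are I/2 on |0000>, -I/2 on |0001>, I/2 on |0100>, -I/2 on |0101>, and 0 on every other basis state. Key observation: the block from step 5 through step 6 cancels to the identity and can be dropped.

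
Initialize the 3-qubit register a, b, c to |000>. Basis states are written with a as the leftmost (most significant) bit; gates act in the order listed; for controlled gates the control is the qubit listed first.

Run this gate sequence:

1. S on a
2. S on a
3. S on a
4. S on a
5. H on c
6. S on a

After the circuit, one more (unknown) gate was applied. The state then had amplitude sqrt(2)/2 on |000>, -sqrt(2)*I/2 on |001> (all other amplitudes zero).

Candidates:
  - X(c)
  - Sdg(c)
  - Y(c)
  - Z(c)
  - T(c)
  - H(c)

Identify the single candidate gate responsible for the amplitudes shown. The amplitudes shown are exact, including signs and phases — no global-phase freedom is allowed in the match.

It was Sdg(c) that produced the state shown.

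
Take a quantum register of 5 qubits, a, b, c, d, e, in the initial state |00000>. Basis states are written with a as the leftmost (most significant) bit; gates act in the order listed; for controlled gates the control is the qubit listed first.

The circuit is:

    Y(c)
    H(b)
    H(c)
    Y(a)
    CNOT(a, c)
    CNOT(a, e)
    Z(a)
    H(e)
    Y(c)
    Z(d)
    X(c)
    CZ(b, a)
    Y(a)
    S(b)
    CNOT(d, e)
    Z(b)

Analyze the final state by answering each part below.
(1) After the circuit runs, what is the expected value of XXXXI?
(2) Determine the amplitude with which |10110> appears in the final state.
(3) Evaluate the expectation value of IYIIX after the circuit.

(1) The observable XXXXI averages to 0.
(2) The amplitude on |10110> is 0.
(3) In the final state, IYIIX has expectation -1.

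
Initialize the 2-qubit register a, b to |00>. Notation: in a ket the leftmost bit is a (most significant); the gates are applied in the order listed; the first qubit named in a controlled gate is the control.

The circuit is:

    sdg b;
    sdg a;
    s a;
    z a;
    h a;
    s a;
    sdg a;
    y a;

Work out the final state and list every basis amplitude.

The final amplitudes are -sqrt(2)*I/2 on |00>, 0 on |01>, sqrt(2)*I/2 on |10>, 0 on |11>. Key observation: steps 6-7 multiply out to the identity, so the circuit reduces to the remaining gates.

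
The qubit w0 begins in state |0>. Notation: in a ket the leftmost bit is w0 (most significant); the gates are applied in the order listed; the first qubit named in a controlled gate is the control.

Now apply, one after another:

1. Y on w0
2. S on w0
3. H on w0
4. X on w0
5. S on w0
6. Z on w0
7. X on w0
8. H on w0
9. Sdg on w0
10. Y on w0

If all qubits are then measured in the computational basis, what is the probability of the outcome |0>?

The probability of measuring |0> is 1/2.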